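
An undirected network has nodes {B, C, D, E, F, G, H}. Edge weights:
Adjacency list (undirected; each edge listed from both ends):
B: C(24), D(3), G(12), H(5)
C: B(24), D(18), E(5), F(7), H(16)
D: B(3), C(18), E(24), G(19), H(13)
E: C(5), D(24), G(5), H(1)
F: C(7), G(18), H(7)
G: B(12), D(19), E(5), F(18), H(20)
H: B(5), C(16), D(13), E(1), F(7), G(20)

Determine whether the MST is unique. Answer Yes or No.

Kruskal: consider edges lightest-first.
E-H (1): add. Components now {B} {C} {D} {E,H} {F} {G}
B-D (3): add. Components now {B,D} {C} {E,H} {F} {G}
B-H (5): add. Components now {B,D,E,H} {C} {F} {G}
C-E (5): add. Components now {B,C,D,E,H} {F} {G}
E-G (5): add. Components now {B,C,D,E,G,H} {F}
C-F (7): add. Components now {B,C,D,E,F,G,H}
Non-tree edge F-H has weight 7, equal to the heaviest edge on its tree cycle — swapping gives another MST of the same weight. Not unique.

No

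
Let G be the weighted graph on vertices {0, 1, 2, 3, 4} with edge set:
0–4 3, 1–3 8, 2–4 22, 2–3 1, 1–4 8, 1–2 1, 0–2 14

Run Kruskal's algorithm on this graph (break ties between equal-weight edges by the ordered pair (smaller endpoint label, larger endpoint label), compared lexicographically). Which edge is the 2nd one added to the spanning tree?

2-3

Sort edges by weight, then run Kruskal:
1–2 (1): add — endpoints in different components.
2–3 (1): add — endpoints in different components.
0–4 (3): add — endpoints in different components.
1–3 (8): skip — 1 and 3 already connected.
1–4 (8): add — endpoints in different components.
The 2nd edge added is 2–3.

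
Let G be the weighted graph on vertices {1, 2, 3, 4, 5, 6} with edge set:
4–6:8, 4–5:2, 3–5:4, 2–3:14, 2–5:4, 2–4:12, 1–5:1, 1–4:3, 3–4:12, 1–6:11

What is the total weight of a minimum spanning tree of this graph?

Sort edges by weight, then run Kruskal:
1–5 (1): add. Components now {1,5} {2} {3} {4} {6}
4–5 (2): add. Components now {1,4,5} {2} {3} {6}
1–4 (3): skip — 1 and 4 already connected.
2–5 (4): add. Components now {1,2,4,5} {3} {6}
3–5 (4): add. Components now {1,2,3,4,5} {6}
4–6 (8): add. Components now {1,2,3,4,5,6}
MST edges: 1–5, 4–5, 2–5, 3–5, 4–6; total weight 1+2+4+4+8 = 19.

19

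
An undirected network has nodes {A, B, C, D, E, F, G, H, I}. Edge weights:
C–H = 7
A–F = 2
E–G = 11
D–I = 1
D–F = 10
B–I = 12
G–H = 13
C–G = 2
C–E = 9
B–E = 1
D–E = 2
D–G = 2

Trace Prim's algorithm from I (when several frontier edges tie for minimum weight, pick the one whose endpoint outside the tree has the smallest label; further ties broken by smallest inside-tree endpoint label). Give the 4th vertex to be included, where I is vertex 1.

Grow the tree from I using Prim:
Step 1: frontier [D–I 1, B–I 12] → take D–I (1); add D.
Step 2: frontier [D–E 2, D–G 2, D–F 10, B–I 12] → take D–E (2); add E.
Step 3: frontier [D–G 2, D–F 10, B–E 1, C–E 9, E–G 11, B–I 12] → take B–E (1); add B.
Step 4: frontier [D–G 2, D–F 10, C–E 9, E–G 11] → take D–G (2); add G.
Step 5: frontier [D–F 10, C–E 9, C–G 2, G–H 13] → take C–G (2); add C.
Step 6: frontier [C–H 7, D–F 10, G–H 13] → take C–H (7); add H.
Step 7: frontier [D–F 10] → take D–F (10); add F.
Step 8: frontier [A–F 2] → take A–F (2); add A.
Vertex order: I, D, E, B, G, C, H, F, A. The 4th vertex is B.

B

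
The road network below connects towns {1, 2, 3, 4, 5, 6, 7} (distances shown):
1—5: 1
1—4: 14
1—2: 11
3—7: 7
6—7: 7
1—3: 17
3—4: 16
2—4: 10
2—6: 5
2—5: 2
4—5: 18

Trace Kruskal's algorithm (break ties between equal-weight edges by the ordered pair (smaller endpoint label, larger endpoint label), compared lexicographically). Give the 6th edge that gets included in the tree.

Kruskal's algorithm — process edges by increasing weight (ties by edge label):
1—5 (1): add — endpoints in different components.
2—5 (2): add — endpoints in different components.
2—6 (5): add — endpoints in different components.
3—7 (7): add — endpoints in different components.
6—7 (7): add — endpoints in different components.
2—4 (10): add — endpoints in different components.
The 6th edge added is 2—4.

2-4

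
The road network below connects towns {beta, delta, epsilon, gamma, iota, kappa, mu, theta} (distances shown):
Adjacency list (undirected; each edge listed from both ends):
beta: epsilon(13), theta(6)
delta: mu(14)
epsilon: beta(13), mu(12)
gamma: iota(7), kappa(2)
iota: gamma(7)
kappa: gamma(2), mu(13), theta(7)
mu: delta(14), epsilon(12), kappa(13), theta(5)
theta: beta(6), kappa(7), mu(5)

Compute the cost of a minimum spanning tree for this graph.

Kruskal: consider edges lightest-first.
gamma—kappa (2): add — endpoints in different components.
mu—theta (5): add — endpoints in different components.
beta—theta (6): add — endpoints in different components.
gamma—iota (7): add — endpoints in different components.
kappa—theta (7): add — endpoints in different components.
epsilon—mu (12): add — endpoints in different components.
beta—epsilon (13): skip — epsilon and beta already connected.
kappa—mu (13): skip — mu and kappa already connected.
delta—mu (14): add — endpoints in different components.
MST edges: gamma—kappa, mu—theta, beta—theta, gamma—iota, kappa—theta, epsilon—mu, delta—mu; total weight 2+5+6+7+7+12+14 = 53.

53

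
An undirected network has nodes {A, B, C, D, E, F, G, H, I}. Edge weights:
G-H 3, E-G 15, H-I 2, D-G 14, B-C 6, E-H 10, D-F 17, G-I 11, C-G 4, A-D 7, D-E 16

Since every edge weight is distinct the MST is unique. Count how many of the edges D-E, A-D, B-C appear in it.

Kruskal's algorithm — process edges by increasing weight (ties by edge label):
H-I (2): add — endpoints in different components.
G-H (3): add — endpoints in different components.
C-G (4): add — endpoints in different components.
B-C (6): add — endpoints in different components.
A-D (7): add — endpoints in different components.
E-H (10): add — endpoints in different components.
G-I (11): skip — G and I already connected.
D-G (14): add — endpoints in different components.
E-G (15): skip — E and G already connected.
D-E (16): skip — D and E already connected.
D-F (17): add — endpoints in different components.
MST edge set: {H-I, G-H, C-G, B-C, A-D, E-H, D-G, D-F}.
Of the listed edges, {A-D, B-C} are in the MST → 2.

2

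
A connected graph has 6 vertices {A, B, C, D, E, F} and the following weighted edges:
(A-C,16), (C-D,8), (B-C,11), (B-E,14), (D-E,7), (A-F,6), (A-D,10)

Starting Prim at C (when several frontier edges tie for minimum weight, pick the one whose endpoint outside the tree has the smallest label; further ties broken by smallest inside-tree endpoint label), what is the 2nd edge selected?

Grow the tree from C using Prim:
Step 1: frontier [C-D 8, B-C 11, A-C 16] → take C-D (8); add D.
Step 2: frontier [B-C 11, A-C 16, D-E 7, A-D 10] → take D-E (7); add E.
Step 3: frontier [B-C 11, A-C 16, A-D 10, B-E 14] → take A-D (10); add A.
Step 4: frontier [A-F 6, B-C 11, B-E 14] → take A-F (6); add F.
Step 5: frontier [B-C 11, B-E 14] → take B-C (11); add B.
The 2nd edge added is D-E.

D-E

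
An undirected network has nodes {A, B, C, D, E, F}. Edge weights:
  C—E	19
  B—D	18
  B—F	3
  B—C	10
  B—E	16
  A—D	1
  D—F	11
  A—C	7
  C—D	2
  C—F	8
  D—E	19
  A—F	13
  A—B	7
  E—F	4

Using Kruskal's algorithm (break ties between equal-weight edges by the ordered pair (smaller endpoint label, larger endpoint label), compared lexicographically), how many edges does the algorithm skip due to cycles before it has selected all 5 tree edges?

Kruskal: consider edges lightest-first.
A—D (1): add — endpoints in different components.
C—D (2): add — endpoints in different components.
B—F (3): add — endpoints in different components.
E—F (4): add — endpoints in different components.
A—B (7): add — endpoints in different components.
Edges rejected before the tree was complete: 0.

0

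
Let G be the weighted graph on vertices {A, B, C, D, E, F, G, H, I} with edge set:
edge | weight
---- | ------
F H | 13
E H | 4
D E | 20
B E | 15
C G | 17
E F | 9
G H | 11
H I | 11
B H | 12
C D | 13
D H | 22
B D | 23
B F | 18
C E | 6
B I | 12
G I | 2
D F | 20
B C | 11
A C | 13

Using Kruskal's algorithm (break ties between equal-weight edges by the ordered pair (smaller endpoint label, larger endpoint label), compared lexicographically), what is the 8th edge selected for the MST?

Kruskal's algorithm — process edges by increasing weight (ties by edge label):
G I (2): add — endpoints in different components.
E H (4): add — endpoints in different components.
C E (6): add — endpoints in different components.
E F (9): add — endpoints in different components.
B C (11): add — endpoints in different components.
G H (11): add — endpoints in different components.
H I (11): skip — H and I already connected.
B H (12): skip — B and H already connected.
B I (12): skip — B and I already connected.
A C (13): add — endpoints in different components.
C D (13): add — endpoints in different components.
The 8th edge added is C D.

C-D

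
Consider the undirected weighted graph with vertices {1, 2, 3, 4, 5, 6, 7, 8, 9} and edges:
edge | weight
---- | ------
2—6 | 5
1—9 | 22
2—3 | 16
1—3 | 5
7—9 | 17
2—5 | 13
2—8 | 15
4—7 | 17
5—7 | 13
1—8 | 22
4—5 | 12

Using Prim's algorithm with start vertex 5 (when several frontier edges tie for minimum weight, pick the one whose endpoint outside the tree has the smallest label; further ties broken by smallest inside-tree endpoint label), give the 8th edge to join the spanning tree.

Prim's algorithm from 5:
Step 1: cheapest edge leaving the tree is 4—5 (12); add 4.
Step 2: cheapest edge leaving the tree is 2—5 (13); add 2.
Step 3: cheapest edge leaving the tree is 2—6 (5); add 6.
Step 4: cheapest edge leaving the tree is 5—7 (13); add 7.
Step 5: cheapest edge leaving the tree is 2—8 (15); add 8.
Step 6: cheapest edge leaving the tree is 2—3 (16); add 3.
Step 7: cheapest edge leaving the tree is 1—3 (5); add 1.
Step 8: cheapest edge leaving the tree is 7—9 (17); add 9.
The 8th edge added is 7—9.

7-9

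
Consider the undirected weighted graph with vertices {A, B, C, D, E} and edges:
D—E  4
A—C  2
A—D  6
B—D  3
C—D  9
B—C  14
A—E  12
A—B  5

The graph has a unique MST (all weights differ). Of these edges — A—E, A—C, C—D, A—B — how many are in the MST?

Kruskal's algorithm — process edges by increasing weight (ties by edge label):
A—C (2): add — endpoints in different components.
B—D (3): add — endpoints in different components.
D—E (4): add — endpoints in different components.
A—B (5): add — endpoints in different components.
MST edge set: {A—C, B—D, D—E, A—B}.
Of the listed edges, {A—C, A—B} are in the MST → 2.

2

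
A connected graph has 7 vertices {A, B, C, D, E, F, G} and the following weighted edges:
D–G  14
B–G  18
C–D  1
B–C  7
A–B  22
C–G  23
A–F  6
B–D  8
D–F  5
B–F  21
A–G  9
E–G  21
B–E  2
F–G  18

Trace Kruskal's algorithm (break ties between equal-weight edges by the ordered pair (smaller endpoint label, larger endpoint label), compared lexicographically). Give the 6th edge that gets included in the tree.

A-G

Kruskal's algorithm — process edges by increasing weight (ties by edge label):
C–D (1): add — endpoints in different components.
B–E (2): add — endpoints in different components.
D–F (5): add — endpoints in different components.
A–F (6): add — endpoints in different components.
B–C (7): add — endpoints in different components.
B–D (8): skip — B and D already connected.
A–G (9): add — endpoints in different components.
The 6th edge added is A–G.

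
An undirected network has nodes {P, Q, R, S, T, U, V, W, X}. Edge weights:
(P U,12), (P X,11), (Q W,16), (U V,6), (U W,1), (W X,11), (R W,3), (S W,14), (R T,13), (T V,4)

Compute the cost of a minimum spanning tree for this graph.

Kruskal: consider edges lightest-first.
U W (1): add — endpoints in different components.
R W (3): add — endpoints in different components.
T V (4): add — endpoints in different components.
U V (6): add — endpoints in different components.
P X (11): add — endpoints in different components.
W X (11): add — endpoints in different components.
P U (12): skip — P and U already connected.
R T (13): skip — R and T already connected.
S W (14): add — endpoints in different components.
Q W (16): add — endpoints in different components.
MST edges: U W, R W, T V, U V, P X, W X, S W, Q W; total weight 1+3+4+6+11+11+14+16 = 66.

66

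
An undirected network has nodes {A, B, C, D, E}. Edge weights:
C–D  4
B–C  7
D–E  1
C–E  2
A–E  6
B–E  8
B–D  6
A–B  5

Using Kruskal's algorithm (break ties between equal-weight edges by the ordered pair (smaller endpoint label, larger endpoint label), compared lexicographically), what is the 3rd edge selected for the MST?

Kruskal's algorithm — process edges by increasing weight (ties by edge label):
D–E (1): add. Components now {A} {B} {C} {D,E}
C–E (2): add. Components now {A} {B} {C,D,E}
C–D (4): skip — C and D already connected.
A–B (5): add. Components now {A,B} {C,D,E}
A–E (6): add. Components now {A,B,C,D,E}
The 3rd edge added is A–B.

A-B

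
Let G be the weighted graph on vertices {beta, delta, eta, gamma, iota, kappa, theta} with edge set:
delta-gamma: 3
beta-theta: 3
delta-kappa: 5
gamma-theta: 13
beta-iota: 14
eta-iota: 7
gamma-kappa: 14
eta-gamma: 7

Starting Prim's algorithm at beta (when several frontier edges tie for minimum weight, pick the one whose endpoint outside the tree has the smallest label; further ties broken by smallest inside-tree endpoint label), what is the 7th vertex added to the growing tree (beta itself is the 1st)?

Prim, starting at beta.
Step 1: cheapest edge leaving the tree is beta-theta (3); add theta.
Step 2: cheapest edge leaving the tree is gamma-theta (13); add gamma.
Step 3: cheapest edge leaving the tree is delta-gamma (3); add delta.
Step 4: cheapest edge leaving the tree is delta-kappa (5); add kappa.
Step 5: cheapest edge leaving the tree is eta-gamma (7); add eta.
Step 6: cheapest edge leaving the tree is eta-iota (7); add iota.
Vertex order: beta, theta, gamma, delta, kappa, eta, iota. The 7th vertex is iota.

iota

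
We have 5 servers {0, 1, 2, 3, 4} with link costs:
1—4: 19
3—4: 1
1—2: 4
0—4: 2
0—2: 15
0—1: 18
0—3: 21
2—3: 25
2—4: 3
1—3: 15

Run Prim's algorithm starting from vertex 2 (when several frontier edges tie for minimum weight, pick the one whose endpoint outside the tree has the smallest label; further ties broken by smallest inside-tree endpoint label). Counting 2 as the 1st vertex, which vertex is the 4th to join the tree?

0

Prim, starting at 2.
Step 1: cheapest edge leaving the tree is 2—4 (3); add 4.
Step 2: cheapest edge leaving the tree is 3—4 (1); add 3.
Step 3: cheapest edge leaving the tree is 0—4 (2); add 0.
Step 4: cheapest edge leaving the tree is 1—2 (4); add 1.
Vertex order: 2, 4, 3, 0, 1. The 4th vertex is 0.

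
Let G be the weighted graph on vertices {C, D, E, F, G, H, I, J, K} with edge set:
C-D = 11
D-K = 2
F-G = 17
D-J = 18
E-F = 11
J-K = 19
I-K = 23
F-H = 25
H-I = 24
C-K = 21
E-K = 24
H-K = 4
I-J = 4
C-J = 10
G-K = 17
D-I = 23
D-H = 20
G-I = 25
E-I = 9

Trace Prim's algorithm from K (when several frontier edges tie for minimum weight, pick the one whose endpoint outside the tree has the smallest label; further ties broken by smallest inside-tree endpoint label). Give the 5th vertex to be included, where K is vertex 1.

Prim's algorithm from K:
Step 1: cheapest edge leaving the tree is D-K (2); add D.
Step 2: cheapest edge leaving the tree is H-K (4); add H.
Step 3: cheapest edge leaving the tree is C-D (11); add C.
Step 4: cheapest edge leaving the tree is C-J (10); add J.
Step 5: cheapest edge leaving the tree is I-J (4); add I.
Step 6: cheapest edge leaving the tree is E-I (9); add E.
Step 7: cheapest edge leaving the tree is E-F (11); add F.
Step 8: cheapest edge leaving the tree is F-G (17); add G.
Vertex order: K, D, H, C, J, I, E, F, G. The 5th vertex is J.

J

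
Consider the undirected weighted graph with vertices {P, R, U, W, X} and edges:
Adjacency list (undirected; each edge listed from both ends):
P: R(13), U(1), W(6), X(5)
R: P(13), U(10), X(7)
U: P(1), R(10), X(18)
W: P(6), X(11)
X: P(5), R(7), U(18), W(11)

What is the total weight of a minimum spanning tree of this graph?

Kruskal's algorithm — process edges by increasing weight (ties by edge label):
P—U (1): add. Components now {P,U} {X} {R} {W}
P—X (5): add. Components now {P,U,X} {R} {W}
P—W (6): add. Components now {P,U,W,X} {R}
R—X (7): add. Components now {P,R,U,W,X}
MST edges: P—U, P—X, P—W, R—X; total weight 1+5+6+7 = 19.

19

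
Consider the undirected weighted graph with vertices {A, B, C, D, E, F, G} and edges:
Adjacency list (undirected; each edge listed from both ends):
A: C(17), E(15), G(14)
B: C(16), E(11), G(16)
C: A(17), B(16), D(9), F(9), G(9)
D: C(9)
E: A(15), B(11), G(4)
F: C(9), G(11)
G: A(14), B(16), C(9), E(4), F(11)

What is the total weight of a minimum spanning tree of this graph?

Prim, starting at B.
Step 1: cheapest edge leaving the tree is B–E (11); add E.
Step 2: cheapest edge leaving the tree is E–G (4); add G.
Step 3: cheapest edge leaving the tree is C–G (9); add C.
Step 4: cheapest edge leaving the tree is C–D (9); add D.
Step 5: cheapest edge leaving the tree is C–F (9); add F.
Step 6: cheapest edge leaving the tree is A–G (14); add A.
MST edges: B–E, E–G, C–G, C–D, C–F, A–G; total weight 11+4+9+9+9+14 = 56.

56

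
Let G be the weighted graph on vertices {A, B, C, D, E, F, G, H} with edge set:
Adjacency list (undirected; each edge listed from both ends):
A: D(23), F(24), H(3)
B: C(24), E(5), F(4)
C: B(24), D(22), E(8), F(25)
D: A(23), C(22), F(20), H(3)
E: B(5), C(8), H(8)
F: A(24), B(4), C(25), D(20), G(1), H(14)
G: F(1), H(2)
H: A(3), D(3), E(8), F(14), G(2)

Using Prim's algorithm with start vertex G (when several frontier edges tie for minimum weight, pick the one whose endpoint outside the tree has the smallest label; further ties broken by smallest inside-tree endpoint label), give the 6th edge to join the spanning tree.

Prim, starting at G.
Step 1: cheapest edge leaving the tree is F-G (1); add F.
Step 2: cheapest edge leaving the tree is G-H (2); add H.
Step 3: cheapest edge leaving the tree is A-H (3); add A.
Step 4: cheapest edge leaving the tree is D-H (3); add D.
Step 5: cheapest edge leaving the tree is B-F (4); add B.
Step 6: cheapest edge leaving the tree is B-E (5); add E.
Step 7: cheapest edge leaving the tree is C-E (8); add C.
The 6th edge added is B-E.

B-E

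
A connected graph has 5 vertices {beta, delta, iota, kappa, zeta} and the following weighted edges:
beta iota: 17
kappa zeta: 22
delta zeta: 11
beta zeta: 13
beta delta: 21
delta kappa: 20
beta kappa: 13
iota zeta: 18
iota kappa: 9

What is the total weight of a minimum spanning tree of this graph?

46

Prim, starting at iota.
Step 1: frontier [iota kappa 9, beta iota 17, iota zeta 18] → take iota kappa (9); add kappa.
Step 2: frontier [beta iota 17, iota zeta 18, beta kappa 13, delta kappa 20, kappa zeta 22] → take beta kappa (13); add beta.
Step 3: frontier [beta zeta 13, beta delta 21, iota zeta 18, delta kappa 20, kappa zeta 22] → take beta zeta (13); add zeta.
Step 4: frontier [beta delta 21, delta kappa 20, delta zeta 11] → take delta zeta (11); add delta.
MST edges: iota kappa, beta kappa, beta zeta, delta zeta; total weight 9+13+13+11 = 46.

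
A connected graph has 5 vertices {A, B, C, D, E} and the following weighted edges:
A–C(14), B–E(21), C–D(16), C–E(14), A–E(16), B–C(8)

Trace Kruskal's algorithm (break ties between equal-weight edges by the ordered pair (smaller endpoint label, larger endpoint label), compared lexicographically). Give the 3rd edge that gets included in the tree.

Kruskal's algorithm — process edges by increasing weight (ties by edge label):
B–C (8): add. Components now {A} {B,C} {D} {E}
A–C (14): add. Components now {A,B,C} {D} {E}
C–E (14): add. Components now {A,B,C,E} {D}
A–E (16): skip — A and E already connected.
C–D (16): add. Components now {A,B,C,D,E}
The 3rd edge added is C–E.

C-E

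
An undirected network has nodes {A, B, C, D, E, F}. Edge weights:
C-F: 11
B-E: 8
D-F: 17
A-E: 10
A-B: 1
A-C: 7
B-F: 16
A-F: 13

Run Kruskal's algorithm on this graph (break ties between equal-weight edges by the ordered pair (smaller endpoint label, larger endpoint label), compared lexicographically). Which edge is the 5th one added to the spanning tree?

D-F

Kruskal: consider edges lightest-first.
A-B (1): add. Components now {A,B} {C} {D} {E} {F}
A-C (7): add. Components now {A,B,C} {D} {E} {F}
B-E (8): add. Components now {A,B,C,E} {D} {F}
A-E (10): skip — A and E already connected.
C-F (11): add. Components now {A,B,C,E,F} {D}
A-F (13): skip — A and F already connected.
B-F (16): skip — B and F already connected.
D-F (17): add. Components now {A,B,C,D,E,F}
The 5th edge added is D-F.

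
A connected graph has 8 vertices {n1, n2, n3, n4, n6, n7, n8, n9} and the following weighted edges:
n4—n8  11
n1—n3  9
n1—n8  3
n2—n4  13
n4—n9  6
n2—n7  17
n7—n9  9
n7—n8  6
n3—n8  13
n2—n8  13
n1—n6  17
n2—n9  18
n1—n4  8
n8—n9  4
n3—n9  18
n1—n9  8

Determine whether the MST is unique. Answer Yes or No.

No

Kruskal: consider edges lightest-first.
n1—n8 (3): add — endpoints in different components.
n8—n9 (4): add — endpoints in different components.
n4—n9 (6): add — endpoints in different components.
n7—n8 (6): add — endpoints in different components.
n1—n4 (8): skip — n4 and n1 already connected.
n1—n9 (8): skip — n1 and n9 already connected.
n1—n3 (9): add — endpoints in different components.
n7—n9 (9): skip — n9 and n7 already connected.
n4—n8 (11): skip — n4 and n8 already connected.
n2—n4 (13): add — endpoints in different components.
n2—n8 (13): skip — n8 and n2 already connected.
n3—n8 (13): skip — n8 and n3 already connected.
n1—n6 (17): add — endpoints in different components.
Non-tree edge n2—n8 has weight 13, equal to the heaviest edge on its tree cycle — swapping gives another MST of the same weight. Not unique.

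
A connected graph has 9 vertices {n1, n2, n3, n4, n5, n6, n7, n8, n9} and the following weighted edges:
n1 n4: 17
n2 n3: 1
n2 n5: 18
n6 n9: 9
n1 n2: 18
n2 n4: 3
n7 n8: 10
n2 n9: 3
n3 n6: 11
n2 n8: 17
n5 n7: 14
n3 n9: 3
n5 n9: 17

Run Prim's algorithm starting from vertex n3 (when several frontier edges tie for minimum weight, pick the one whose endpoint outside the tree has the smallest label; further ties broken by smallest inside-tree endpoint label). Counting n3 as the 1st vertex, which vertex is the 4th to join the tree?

Prim's algorithm from n3:
Step 1: cheapest edge leaving the tree is n2 n3 (1); add n2.
Step 2: cheapest edge leaving the tree is n2 n4 (3); add n4.
Step 3: cheapest edge leaving the tree is n2 n9 (3); add n9.
Step 4: cheapest edge leaving the tree is n6 n9 (9); add n6.
Step 5: cheapest edge leaving the tree is n1 n4 (17); add n1.
Step 6: cheapest edge leaving the tree is n5 n9 (17); add n5.
Step 7: cheapest edge leaving the tree is n5 n7 (14); add n7.
Step 8: cheapest edge leaving the tree is n7 n8 (10); add n8.
Vertex order: n3, n2, n4, n9, n6, n1, n5, n7, n8. The 4th vertex is n9.

n9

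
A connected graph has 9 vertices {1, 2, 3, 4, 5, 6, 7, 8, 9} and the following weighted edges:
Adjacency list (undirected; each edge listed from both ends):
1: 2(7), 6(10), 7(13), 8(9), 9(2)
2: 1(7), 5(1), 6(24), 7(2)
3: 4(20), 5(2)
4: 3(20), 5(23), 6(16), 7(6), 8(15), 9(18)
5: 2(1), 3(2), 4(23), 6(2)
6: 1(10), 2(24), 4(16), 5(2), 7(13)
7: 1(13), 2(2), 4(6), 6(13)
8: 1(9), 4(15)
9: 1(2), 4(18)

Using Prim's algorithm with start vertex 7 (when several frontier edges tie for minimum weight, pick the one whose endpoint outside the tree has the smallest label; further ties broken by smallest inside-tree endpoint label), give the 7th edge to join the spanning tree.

Grow the tree from 7 using Prim:
Step 1: cheapest edge leaving the tree is 2–7 (2); add 2.
Step 2: cheapest edge leaving the tree is 2–5 (1); add 5.
Step 3: cheapest edge leaving the tree is 3–5 (2); add 3.
Step 4: cheapest edge leaving the tree is 5–6 (2); add 6.
Step 5: cheapest edge leaving the tree is 4–7 (6); add 4.
Step 6: cheapest edge leaving the tree is 1–2 (7); add 1.
Step 7: cheapest edge leaving the tree is 1–9 (2); add 9.
Step 8: cheapest edge leaving the tree is 1–8 (9); add 8.
The 7th edge added is 1–9.

1-9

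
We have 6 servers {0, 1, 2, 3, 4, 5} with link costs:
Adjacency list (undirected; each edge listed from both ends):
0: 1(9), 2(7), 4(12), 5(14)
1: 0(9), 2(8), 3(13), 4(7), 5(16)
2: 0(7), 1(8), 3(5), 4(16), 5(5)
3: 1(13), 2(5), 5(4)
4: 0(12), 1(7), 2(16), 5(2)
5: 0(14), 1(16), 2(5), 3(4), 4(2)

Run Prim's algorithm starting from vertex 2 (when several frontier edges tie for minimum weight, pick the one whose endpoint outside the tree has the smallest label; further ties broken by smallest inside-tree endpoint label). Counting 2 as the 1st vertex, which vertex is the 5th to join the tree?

0

Grow the tree from 2 using Prim:
Step 1: frontier [2 3 5, 2 5 5, 0 2 7, 1 2 8, 2 4 16] → take 2 3 (5); add 3.
Step 2: frontier [2 5 5, 0 2 7, 1 2 8, 2 4 16, 3 5 4, 1 3 13] → take 3 5 (4); add 5.
Step 3: frontier [0 2 7, 1 2 8, 2 4 16, 1 3 13, 4 5 2, 0 5 14, 1 5 16] → take 4 5 (2); add 4.
Step 4: frontier [0 2 7, 1 2 8, 1 3 13, 1 4 7, 0 4 12, 0 5 14, 1 5 16] → take 0 2 (7); add 0.
Step 5: frontier [0 1 9, 1 2 8, 1 3 13, 1 4 7, 1 5 16] → take 1 4 (7); add 1.
Vertex order: 2, 3, 5, 4, 0, 1. The 5th vertex is 0.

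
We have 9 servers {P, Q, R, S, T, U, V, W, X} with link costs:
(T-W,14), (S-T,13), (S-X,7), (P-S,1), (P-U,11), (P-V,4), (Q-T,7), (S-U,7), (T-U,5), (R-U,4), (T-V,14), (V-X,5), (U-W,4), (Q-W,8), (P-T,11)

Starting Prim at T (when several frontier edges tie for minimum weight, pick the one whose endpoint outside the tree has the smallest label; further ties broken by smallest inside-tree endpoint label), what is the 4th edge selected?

Grow the tree from T using Prim:
Step 1: cheapest edge leaving the tree is T-U (5); add U.
Step 2: cheapest edge leaving the tree is R-U (4); add R.
Step 3: cheapest edge leaving the tree is U-W (4); add W.
Step 4: cheapest edge leaving the tree is Q-T (7); add Q.
Step 5: cheapest edge leaving the tree is S-U (7); add S.
Step 6: cheapest edge leaving the tree is P-S (1); add P.
Step 7: cheapest edge leaving the tree is P-V (4); add V.
Step 8: cheapest edge leaving the tree is V-X (5); add X.
The 4th edge added is Q-T.

Q-T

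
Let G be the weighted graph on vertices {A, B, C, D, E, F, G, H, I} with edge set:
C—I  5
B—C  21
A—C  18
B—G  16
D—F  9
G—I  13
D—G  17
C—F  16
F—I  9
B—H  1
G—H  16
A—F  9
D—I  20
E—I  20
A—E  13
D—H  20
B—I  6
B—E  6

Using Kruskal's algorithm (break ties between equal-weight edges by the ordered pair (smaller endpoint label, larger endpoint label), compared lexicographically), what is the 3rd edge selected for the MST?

Kruskal: consider edges lightest-first.
B—H (1): add — endpoints in different components.
C—I (5): add — endpoints in different components.
B—E (6): add — endpoints in different components.
B—I (6): add — endpoints in different components.
A—F (9): add — endpoints in different components.
D—F (9): add — endpoints in different components.
F—I (9): add — endpoints in different components.
A—E (13): skip — A and E already connected.
G—I (13): add — endpoints in different components.
The 3rd edge added is B—E.

B-E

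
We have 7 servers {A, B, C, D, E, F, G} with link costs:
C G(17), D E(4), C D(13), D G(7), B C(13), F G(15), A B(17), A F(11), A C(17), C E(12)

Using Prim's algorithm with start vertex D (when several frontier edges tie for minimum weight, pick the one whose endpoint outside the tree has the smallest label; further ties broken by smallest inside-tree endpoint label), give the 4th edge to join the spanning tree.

B-C

Grow the tree from D using Prim:
Step 1: frontier [D E 4, D G 7, C D 13] → take D E (4); add E.
Step 2: frontier [D G 7, C D 13, C E 12] → take D G (7); add G.
Step 3: frontier [C D 13, C E 12, F G 15, C G 17] → take C E (12); add C.
Step 4: frontier [B C 13, A C 17, F G 15] → take B C (13); add B.
Step 5: frontier [A B 17, A C 17, F G 15] → take F G (15); add F.
Step 6: frontier [A B 17, A C 17, A F 11] → take A F (11); add A.
The 4th edge added is B C.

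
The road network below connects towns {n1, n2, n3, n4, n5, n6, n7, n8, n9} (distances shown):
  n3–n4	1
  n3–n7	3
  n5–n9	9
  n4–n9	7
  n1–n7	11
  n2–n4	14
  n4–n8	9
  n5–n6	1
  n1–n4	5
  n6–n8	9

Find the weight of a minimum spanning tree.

Prim, starting at n9.
Step 1: frontier [n4–n9 7, n5–n9 9] → take n4–n9 (7); add n4.
Step 2: frontier [n3–n4 1, n1–n4 5, n4–n8 9, n2–n4 14, n5–n9 9] → take n3–n4 (1); add n3.
Step 3: frontier [n3–n7 3, n1–n4 5, n4–n8 9, n2–n4 14, n5–n9 9] → take n3–n7 (3); add n7.
Step 4: frontier [n1–n4 5, n4–n8 9, n2–n4 14, n1–n7 11, n5–n9 9] → take n1–n4 (5); add n1.
Step 5: frontier [n4–n8 9, n2–n4 14, n5–n9 9] → take n5–n9 (9); add n5.
Step 6: frontier [n4–n8 9, n2–n4 14, n5–n6 1] → take n5–n6 (1); add n6.
Step 7: frontier [n4–n8 9, n2–n4 14, n6–n8 9] → take n4–n8 (9); add n8.
Step 8: frontier [n2–n4 14] → take n2–n4 (14); add n2.
MST edges: n4–n9, n3–n4, n3–n7, n1–n4, n5–n9, n5–n6, n4–n8, n2–n4; total weight 7+1+3+5+9+1+9+14 = 49.

49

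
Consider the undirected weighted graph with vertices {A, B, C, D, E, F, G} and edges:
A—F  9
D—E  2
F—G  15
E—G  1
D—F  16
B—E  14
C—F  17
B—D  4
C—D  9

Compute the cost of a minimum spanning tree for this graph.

Kruskal: consider edges lightest-first.
E—G (1): add. Components now {A} {B} {C} {D} {E,G} {F}
D—E (2): add. Components now {A} {B} {C} {D,E,G} {F}
B—D (4): add. Components now {A} {B,D,E,G} {C} {F}
A—F (9): add. Components now {A,F} {B,D,E,G} {C}
C—D (9): add. Components now {A,F} {B,C,D,E,G}
B—E (14): skip — B and E already connected.
F—G (15): add. Components now {A,B,C,D,E,F,G}
MST edges: E—G, D—E, B—D, A—F, C—D, F—G; total weight 1+2+4+9+9+15 = 40.

40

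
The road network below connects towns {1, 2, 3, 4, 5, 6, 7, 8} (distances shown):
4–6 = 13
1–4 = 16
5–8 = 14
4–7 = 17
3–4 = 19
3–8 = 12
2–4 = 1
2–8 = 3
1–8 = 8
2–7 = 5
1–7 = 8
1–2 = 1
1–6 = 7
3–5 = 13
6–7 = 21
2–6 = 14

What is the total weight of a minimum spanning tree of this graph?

42

Kruskal's algorithm — process edges by increasing weight (ties by edge label):
1–2 (1): add — endpoints in different components.
2–4 (1): add — endpoints in different components.
2–8 (3): add — endpoints in different components.
2–7 (5): add — endpoints in different components.
1–6 (7): add — endpoints in different components.
1–7 (8): skip — 1 and 7 already connected.
1–8 (8): skip — 1 and 8 already connected.
3–8 (12): add — endpoints in different components.
3–5 (13): add — endpoints in different components.
MST edges: 1–2, 2–4, 2–8, 2–7, 1–6, 3–8, 3–5; total weight 1+1+3+5+7+12+13 = 42.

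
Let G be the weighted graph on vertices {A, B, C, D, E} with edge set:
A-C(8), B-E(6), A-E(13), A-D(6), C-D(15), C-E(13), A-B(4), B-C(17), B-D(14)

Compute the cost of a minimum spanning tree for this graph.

24

Kruskal: consider edges lightest-first.
A-B (4): add — endpoints in different components.
A-D (6): add — endpoints in different components.
B-E (6): add — endpoints in different components.
A-C (8): add — endpoints in different components.
MST edges: A-B, A-D, B-E, A-C; total weight 4+6+6+8 = 24.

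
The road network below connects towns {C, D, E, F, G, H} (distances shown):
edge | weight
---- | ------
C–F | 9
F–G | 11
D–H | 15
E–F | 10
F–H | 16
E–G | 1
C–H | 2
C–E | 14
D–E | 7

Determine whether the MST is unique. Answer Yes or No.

Yes

Kruskal's algorithm — process edges by increasing weight (ties by edge label):
E–G (1): add. Components now {C} {D} {E,G} {F} {H}
C–H (2): add. Components now {C,H} {D} {E,G} {F}
D–E (7): add. Components now {C,H} {D,E,G} {F}
C–F (9): add. Components now {C,F,H} {D,E,G}
E–F (10): add. Components now {C,D,E,F,G,H}
Every non-tree edge has weight strictly greater than the heaviest edge on the tree path between its endpoints, so the MST is unique.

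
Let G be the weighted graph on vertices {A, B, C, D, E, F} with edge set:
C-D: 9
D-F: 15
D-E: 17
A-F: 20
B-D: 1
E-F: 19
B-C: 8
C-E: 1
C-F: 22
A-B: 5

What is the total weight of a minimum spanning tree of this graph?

30

Kruskal's algorithm — process edges by increasing weight (ties by edge label):
B-D (1): add. Components now {A} {B,D} {C} {E} {F}
C-E (1): add. Components now {A} {B,D} {C,E} {F}
A-B (5): add. Components now {A,B,D} {C,E} {F}
B-C (8): add. Components now {A,B,C,D,E} {F}
C-D (9): skip — C and D already connected.
D-F (15): add. Components now {A,B,C,D,E,F}
MST edges: B-D, C-E, A-B, B-C, D-F; total weight 1+1+5+8+15 = 30.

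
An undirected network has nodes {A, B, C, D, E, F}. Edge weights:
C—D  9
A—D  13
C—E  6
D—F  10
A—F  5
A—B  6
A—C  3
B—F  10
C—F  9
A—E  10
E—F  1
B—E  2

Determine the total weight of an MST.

Kruskal's algorithm — process edges by increasing weight (ties by edge label):
E—F (1): add — endpoints in different components.
B—E (2): add — endpoints in different components.
A—C (3): add — endpoints in different components.
A—F (5): add — endpoints in different components.
A—B (6): skip — A and B already connected.
C—E (6): skip — C and E already connected.
C—D (9): add — endpoints in different components.
MST edges: E—F, B—E, A—C, A—F, C—D; total weight 1+2+3+5+9 = 20.

20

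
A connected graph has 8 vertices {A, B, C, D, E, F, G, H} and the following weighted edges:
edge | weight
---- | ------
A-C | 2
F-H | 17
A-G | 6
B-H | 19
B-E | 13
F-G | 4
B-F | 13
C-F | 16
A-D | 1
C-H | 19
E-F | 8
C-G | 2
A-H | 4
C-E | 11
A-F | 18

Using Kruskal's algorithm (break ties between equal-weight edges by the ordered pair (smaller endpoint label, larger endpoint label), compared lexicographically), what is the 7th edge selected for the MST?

B-E

Sort edges by weight, then run Kruskal:
A-D (1): add — endpoints in different components.
A-C (2): add — endpoints in different components.
C-G (2): add — endpoints in different components.
A-H (4): add — endpoints in different components.
F-G (4): add — endpoints in different components.
A-G (6): skip — A and G already connected.
E-F (8): add — endpoints in different components.
C-E (11): skip — C and E already connected.
B-E (13): add — endpoints in different components.
The 7th edge added is B-E.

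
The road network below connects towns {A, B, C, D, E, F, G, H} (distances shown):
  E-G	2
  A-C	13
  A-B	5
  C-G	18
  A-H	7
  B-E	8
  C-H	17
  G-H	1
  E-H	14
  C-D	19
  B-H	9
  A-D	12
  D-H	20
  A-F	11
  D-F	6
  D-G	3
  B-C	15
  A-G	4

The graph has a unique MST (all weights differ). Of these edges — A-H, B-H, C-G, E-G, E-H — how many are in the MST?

1

Sort edges by weight, then run Kruskal:
G-H (1): add — endpoints in different components.
E-G (2): add — endpoints in different components.
D-G (3): add — endpoints in different components.
A-G (4): add — endpoints in different components.
A-B (5): add — endpoints in different components.
D-F (6): add — endpoints in different components.
A-H (7): skip — A and H already connected.
B-E (8): skip — B and E already connected.
B-H (9): skip — B and H already connected.
A-F (11): skip — A and F already connected.
A-D (12): skip — A and D already connected.
A-C (13): add — endpoints in different components.
MST edge set: {G-H, E-G, D-G, A-G, A-B, D-F, A-C}.
Of the listed edges, {E-G} are in the MST → 1.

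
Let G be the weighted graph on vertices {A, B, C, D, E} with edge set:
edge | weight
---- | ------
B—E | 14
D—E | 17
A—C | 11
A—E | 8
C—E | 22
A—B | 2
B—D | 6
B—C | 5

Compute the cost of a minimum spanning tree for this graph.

Sort edges by weight, then run Kruskal:
A—B (2): add — endpoints in different components.
B—C (5): add — endpoints in different components.
B—D (6): add — endpoints in different components.
A—E (8): add — endpoints in different components.
MST edges: A—B, B—C, B—D, A—E; total weight 2+5+6+8 = 21.

21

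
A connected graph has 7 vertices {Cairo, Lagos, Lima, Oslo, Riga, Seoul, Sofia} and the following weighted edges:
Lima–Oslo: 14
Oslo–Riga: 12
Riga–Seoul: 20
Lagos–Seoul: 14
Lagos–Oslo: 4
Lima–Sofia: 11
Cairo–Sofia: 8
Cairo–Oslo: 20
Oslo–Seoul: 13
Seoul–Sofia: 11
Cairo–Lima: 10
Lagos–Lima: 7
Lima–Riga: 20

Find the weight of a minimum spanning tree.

Grow the tree from Sofia using Prim:
Step 1: frontier [Cairo–Sofia 8, Lima–Sofia 11, Seoul–Sofia 11] → take Cairo–Sofia (8); add Cairo.
Step 2: frontier [Cairo–Lima 10, Cairo–Oslo 20, Lima–Sofia 11, Seoul–Sofia 11] → take Cairo–Lima (10); add Lima.
Step 3: frontier [Cairo–Oslo 20, Lagos–Lima 7, Lima–Oslo 14, Lima–Riga 20, Seoul–Sofia 11] → take Lagos–Lima (7); add Lagos.
Step 4: frontier [Cairo–Oslo 20, Lagos–Oslo 4, Lagos–Seoul 14, Lima–Oslo 14, Lima–Riga 20, Seoul–Sofia 11] → take Lagos–Oslo (4); add Oslo.
Step 5: frontier [Lagos–Seoul 14, Lima–Riga 20, Oslo–Riga 12, Oslo–Seoul 13, Seoul–Sofia 11] → take Seoul–Sofia (11); add Seoul.
Step 6: frontier [Lima–Riga 20, Oslo–Riga 12, Riga–Seoul 20] → take Oslo–Riga (12); add Riga.
MST edges: Cairo–Sofia, Cairo–Lima, Lagos–Lima, Lagos–Oslo, Seoul–Sofia, Oslo–Riga; total weight 8+10+7+4+11+12 = 52.

52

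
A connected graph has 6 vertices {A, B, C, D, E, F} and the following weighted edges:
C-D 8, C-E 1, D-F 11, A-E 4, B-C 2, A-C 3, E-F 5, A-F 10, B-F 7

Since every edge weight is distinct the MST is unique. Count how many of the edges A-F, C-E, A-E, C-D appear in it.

2

Kruskal: consider edges lightest-first.
C-E (1): add. Components now {A} {B} {C,E} {D} {F}
B-C (2): add. Components now {A} {B,C,E} {D} {F}
A-C (3): add. Components now {A,B,C,E} {D} {F}
A-E (4): skip — A and E already connected.
E-F (5): add. Components now {A,B,C,E,F} {D}
B-F (7): skip — B and F already connected.
C-D (8): add. Components now {A,B,C,D,E,F}
MST edge set: {C-E, B-C, A-C, E-F, C-D}.
Of the listed edges, {C-E, C-D} are in the MST → 2.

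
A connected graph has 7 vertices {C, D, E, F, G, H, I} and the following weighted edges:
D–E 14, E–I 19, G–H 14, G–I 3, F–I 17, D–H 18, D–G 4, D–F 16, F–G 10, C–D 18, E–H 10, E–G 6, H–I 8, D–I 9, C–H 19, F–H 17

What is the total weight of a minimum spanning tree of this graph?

Kruskal's algorithm — process edges by increasing weight (ties by edge label):
G–I (3): add — endpoints in different components.
D–G (4): add — endpoints in different components.
E–G (6): add — endpoints in different components.
H–I (8): add — endpoints in different components.
D–I (9): skip — D and I already connected.
E–H (10): skip — E and H already connected.
F–G (10): add — endpoints in different components.
D–E (14): skip — D and E already connected.
G–H (14): skip — G and H already connected.
D–F (16): skip — D and F already connected.
F–H (17): skip — F and H already connected.
F–I (17): skip — F and I already connected.
C–D (18): add — endpoints in different components.
MST edges: G–I, D–G, E–G, H–I, F–G, C–D; total weight 3+4+6+8+10+18 = 49.

49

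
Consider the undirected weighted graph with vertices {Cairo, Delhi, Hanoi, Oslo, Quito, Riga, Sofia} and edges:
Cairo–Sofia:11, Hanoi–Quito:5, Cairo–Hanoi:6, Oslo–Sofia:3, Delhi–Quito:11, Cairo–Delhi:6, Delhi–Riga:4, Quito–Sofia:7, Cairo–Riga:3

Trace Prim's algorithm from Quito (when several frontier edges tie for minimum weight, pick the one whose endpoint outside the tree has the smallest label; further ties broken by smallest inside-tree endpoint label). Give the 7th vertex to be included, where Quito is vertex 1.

Prim's algorithm from Quito:
Step 1: frontier [Hanoi–Quito 5, Quito–Sofia 7, Delhi–Quito 11] → take Hanoi–Quito (5); add Hanoi.
Step 2: frontier [Cairo–Hanoi 6, Quito–Sofia 7, Delhi–Quito 11] → take Cairo–Hanoi (6); add Cairo.
Step 3: frontier [Cairo–Riga 3, Cairo–Delhi 6, Cairo–Sofia 11, Quito–Sofia 7, Delhi–Quito 11] → take Cairo–Riga (3); add Riga.
Step 4: frontier [Cairo–Delhi 6, Cairo–Sofia 11, Quito–Sofia 7, Delhi–Quito 11, Delhi–Riga 4] → take Delhi–Riga (4); add Delhi.
Step 5: frontier [Cairo–Sofia 11, Quito–Sofia 7] → take Quito–Sofia (7); add Sofia.
Step 6: frontier [Oslo–Sofia 3] → take Oslo–Sofia (3); add Oslo.
Vertex order: Quito, Hanoi, Cairo, Riga, Delhi, Sofia, Oslo. The 7th vertex is Oslo.

Oslo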